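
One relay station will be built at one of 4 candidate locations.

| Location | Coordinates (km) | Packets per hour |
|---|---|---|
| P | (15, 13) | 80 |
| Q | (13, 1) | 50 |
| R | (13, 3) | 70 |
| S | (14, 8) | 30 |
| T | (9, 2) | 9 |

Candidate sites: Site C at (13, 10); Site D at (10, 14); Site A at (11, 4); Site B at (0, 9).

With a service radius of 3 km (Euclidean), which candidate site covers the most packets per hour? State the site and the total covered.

Coverage radius r = 3 km; a point is covered iff (Δx)²+(Δy)² ≤ 3² = 9.
  Site C (13, 10): covers {S} → 30
  Site D (10, 14): covers {none} → 0
  Site A (11, 4): covers {R, T} → 79
  Site B (0, 9): covers {none} → 0
Maximum coverage at Site A: 79 packets per hour.

Site A, covering 79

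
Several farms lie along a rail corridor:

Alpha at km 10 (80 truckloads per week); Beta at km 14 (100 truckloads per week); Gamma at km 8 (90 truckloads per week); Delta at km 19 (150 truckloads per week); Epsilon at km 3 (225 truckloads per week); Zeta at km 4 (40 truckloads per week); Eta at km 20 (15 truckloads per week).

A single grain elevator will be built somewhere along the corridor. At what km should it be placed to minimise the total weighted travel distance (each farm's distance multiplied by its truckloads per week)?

x = 8

For a sum of weighted absolute distances on a line, the optimum is the weighted median (not the mean). Total weight W = 700; half-weight = 350.
Sort by position and accumulate weight:
  km 3 (Epsilon, w=225) → cum 225
  km 4 (Zeta, w=40) → cum 265
  km 8 (Gamma, w=90) → cum 355  ≥ 350 → median here
  km 10 (Alpha, w=80) → cum 435
  km 14 (Beta, w=100) → cum 535
  km 19 (Delta, w=150) → cum 685
  km 20 (Eta, w=15) → cum 700
Optimal location: km 8.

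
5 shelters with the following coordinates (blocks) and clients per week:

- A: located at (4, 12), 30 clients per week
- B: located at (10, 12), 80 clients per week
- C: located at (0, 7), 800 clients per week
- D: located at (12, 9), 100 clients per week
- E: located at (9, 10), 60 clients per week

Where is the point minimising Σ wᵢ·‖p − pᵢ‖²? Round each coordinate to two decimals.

The minimiser of Σwᵢ‖p−pᵢ‖² is the weighted centroid p* = (Σwᵢpᵢ)/(Σwᵢ).
Σwᵢ = 1070.
Σwᵢxᵢ = 30·4 + 80·10 + 800·0 + 100·12 + 60·9 = 2660.
Σwᵢyᵢ = 30·12 + 80·12 + 800·7 + 100·9 + 60·10 = 8420.
x* = 2660/1070 = 2.49, y* = 8420/1070 = 7.87.

(2.49, 7.87)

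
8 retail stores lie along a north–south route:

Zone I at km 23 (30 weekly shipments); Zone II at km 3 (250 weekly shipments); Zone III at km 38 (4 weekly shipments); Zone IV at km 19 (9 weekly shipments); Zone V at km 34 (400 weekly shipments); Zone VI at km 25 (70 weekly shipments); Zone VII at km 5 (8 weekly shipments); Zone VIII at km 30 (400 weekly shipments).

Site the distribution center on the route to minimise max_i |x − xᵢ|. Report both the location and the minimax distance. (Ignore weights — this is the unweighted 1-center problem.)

location 20.5, max distance 17.5

The 1-center on a line is the midpoint of the two extreme points: leftmost at 3, rightmost at 38.
Optimal location = (3 + 38)/2 = 20.5; maximum distance = (38 − 3)/2 = 17.5.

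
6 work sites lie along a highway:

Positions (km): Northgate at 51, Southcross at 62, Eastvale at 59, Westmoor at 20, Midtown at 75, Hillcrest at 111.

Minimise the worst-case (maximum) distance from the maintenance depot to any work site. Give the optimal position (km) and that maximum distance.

location 65.5, max distance 45.5

The 1-center on a line is the midpoint of the two extreme points: leftmost at 20, rightmost at 111.
Optimal location = (20 + 111)/2 = 65.5; maximum distance = (111 − 20)/2 = 45.5.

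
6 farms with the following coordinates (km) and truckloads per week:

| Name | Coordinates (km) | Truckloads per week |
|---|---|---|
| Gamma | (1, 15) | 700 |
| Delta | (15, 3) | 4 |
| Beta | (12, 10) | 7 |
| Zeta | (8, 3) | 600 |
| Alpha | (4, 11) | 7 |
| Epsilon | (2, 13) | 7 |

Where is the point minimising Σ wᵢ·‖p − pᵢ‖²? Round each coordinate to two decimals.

(4.29, 9.47)

The minimiser of Σwᵢ‖p−pᵢ‖² is the weighted centroid p* = (Σwᵢpᵢ)/(Σwᵢ).
Σwᵢ = 1325.
Σwᵢxᵢ = 700·1 + 4·15 + 7·12 + 600·8 + 7·4 + 7·2 = 5686.
Σwᵢyᵢ = 700·15 + 4·3 + 7·10 + 600·3 + 7·11 + 7·13 = 12550.
x* = 5686/1325 = 4.29, y* = 12550/1325 = 9.47.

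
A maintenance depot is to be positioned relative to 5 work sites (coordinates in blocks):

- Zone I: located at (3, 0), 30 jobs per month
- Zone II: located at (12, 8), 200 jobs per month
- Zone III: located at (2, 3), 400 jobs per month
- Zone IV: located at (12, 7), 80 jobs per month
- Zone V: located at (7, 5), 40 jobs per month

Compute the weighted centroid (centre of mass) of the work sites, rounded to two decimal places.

The minimiser of Σwᵢ‖p−pᵢ‖² is the weighted centroid p* = (Σwᵢpᵢ)/(Σwᵢ).
Σwᵢ = 750.
Σwᵢxᵢ = 30·3 + 200·12 + 400·2 + 80·12 + 40·7 = 4530.
Σwᵢyᵢ = 30·0 + 200·8 + 400·3 + 80·7 + 40·5 = 3560.
x* = 4530/750 = 6.04, y* = 3560/750 = 4.75.

(6.04, 4.75)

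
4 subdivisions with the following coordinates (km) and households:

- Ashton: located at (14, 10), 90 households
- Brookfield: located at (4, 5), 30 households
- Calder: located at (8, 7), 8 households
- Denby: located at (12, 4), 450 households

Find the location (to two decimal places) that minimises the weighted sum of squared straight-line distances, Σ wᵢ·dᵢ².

The minimiser of Σwᵢ‖p−pᵢ‖² is the weighted centroid p* = (Σwᵢpᵢ)/(Σwᵢ).
Σwᵢ = 578.
Σwᵢxᵢ = 90·14 + 30·4 + 8·8 + 450·12 = 6844.
Σwᵢyᵢ = 90·10 + 30·5 + 8·7 + 450·4 = 2906.
x* = 6844/578 = 11.84, y* = 2906/578 = 5.03.

(11.84, 5.03)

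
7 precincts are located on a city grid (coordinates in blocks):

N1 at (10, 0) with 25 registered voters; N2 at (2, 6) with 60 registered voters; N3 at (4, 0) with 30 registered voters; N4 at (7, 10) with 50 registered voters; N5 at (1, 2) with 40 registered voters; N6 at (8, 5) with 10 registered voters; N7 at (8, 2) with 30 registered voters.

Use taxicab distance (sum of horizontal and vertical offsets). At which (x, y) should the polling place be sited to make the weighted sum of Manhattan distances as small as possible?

Manhattan distance separates: Σwᵢ(|x−xᵢ|+|y−yᵢ|) = Σwᵢ|x−xᵢ| + Σwᵢ|y−yᵢ|, so x and y are optimised independently as 1-D weighted medians.
Total weight W = 245; half = 122.5.
x-coordinate, sorted with cumulative weight:
  x=1 (N5, w=40) cum 40
  x=2 (N2, w=60) cum 100
  x=4 (N3, w=30) cum 130  ← median
  x=7 (N4, w=50) cum 180
  x=8 (N6, w=10) cum 190
  x=8 (N7, w=30) cum 220
  x=10 (N1, w=25) cum 245
⇒ x* = 4
y-coordinate, sorted with cumulative weight:
  y=0 (N1, w=25) cum 25
  y=0 (N3, w=30) cum 55
  y=2 (N5, w=40) cum 95
  y=2 (N7, w=30) cum 125  ← median
  y=5 (N6, w=10) cum 135
  y=6 (N2, w=60) cum 195
  y=10 (N4, w=50) cum 245
⇒ y* = 2

(4, 2)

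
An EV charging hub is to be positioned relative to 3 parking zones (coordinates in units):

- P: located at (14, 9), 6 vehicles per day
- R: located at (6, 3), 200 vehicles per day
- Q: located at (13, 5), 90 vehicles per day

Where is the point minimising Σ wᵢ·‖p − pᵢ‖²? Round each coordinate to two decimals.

(8.29, 3.73)

The minimiser of Σwᵢ‖p−pᵢ‖² is the weighted centroid p* = (Σwᵢpᵢ)/(Σwᵢ).
Σwᵢ = 296.
Σwᵢxᵢ = 6·14 + 200·6 + 90·13 = 2454.
Σwᵢyᵢ = 6·9 + 200·3 + 90·5 = 1104.
x* = 2454/296 = 8.29, y* = 1104/296 = 3.73.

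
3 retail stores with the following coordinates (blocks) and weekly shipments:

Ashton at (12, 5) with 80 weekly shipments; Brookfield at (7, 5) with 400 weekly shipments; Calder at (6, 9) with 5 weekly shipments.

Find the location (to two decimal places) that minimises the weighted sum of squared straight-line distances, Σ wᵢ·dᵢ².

The minimiser of Σwᵢ‖p−pᵢ‖² is the weighted centroid p* = (Σwᵢpᵢ)/(Σwᵢ).
Σwᵢ = 485.
Σwᵢxᵢ = 80·12 + 400·7 + 5·6 = 3790.
Σwᵢyᵢ = 80·5 + 400·5 + 5·9 = 2445.
x* = 3790/485 = 7.81, y* = 2445/485 = 5.04.

(7.81, 5.04)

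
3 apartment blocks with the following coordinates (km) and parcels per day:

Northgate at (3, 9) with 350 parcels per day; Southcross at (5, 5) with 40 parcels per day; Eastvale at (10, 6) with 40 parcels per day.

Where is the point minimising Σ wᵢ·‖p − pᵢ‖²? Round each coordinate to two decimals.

The minimiser of Σwᵢ‖p−pᵢ‖² is the weighted centroid p* = (Σwᵢpᵢ)/(Σwᵢ).
Σwᵢ = 430.
Σwᵢxᵢ = 350·3 + 40·5 + 40·10 = 1650.
Σwᵢyᵢ = 350·9 + 40·5 + 40·6 = 3590.
x* = 1650/430 = 3.84, y* = 3590/430 = 8.35.

(3.84, 8.35)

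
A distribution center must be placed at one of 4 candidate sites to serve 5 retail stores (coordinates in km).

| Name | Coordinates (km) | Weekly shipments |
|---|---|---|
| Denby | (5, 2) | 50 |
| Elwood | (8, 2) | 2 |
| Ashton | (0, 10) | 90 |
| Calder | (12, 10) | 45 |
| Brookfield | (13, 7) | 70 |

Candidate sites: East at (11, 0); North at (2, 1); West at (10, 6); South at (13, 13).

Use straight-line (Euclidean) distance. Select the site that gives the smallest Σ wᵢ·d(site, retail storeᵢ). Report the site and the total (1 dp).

Total weighted distance at each candidate:
  East (11, 0): total = 2623.2
  North (2, 1): total = 2482.5
  West (10, 6): total = 1721.0
  South (13, 13): total = 2467.3
Minimum is at West with total 1721.0 km.

West, total 1721.0 km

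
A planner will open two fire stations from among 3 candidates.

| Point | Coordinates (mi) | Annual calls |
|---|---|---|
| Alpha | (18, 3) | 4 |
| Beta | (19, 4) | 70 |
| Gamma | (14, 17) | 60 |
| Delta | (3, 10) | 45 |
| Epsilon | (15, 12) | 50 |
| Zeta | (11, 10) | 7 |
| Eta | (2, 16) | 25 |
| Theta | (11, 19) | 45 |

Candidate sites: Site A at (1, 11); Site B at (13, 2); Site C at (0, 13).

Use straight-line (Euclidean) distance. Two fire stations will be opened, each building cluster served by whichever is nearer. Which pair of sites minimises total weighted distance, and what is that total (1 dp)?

{Site A, Site B}, total 2694.2

Evaluate every pair (each demand assigned to the nearer of the two):
  {Site A, Site B}: total = 2694.2
  {Site B, Site C}: total = 2749.3
  {Site A, Site C}: total = 3812.9
Best pair: {Site A, Site B} with total 2694.2.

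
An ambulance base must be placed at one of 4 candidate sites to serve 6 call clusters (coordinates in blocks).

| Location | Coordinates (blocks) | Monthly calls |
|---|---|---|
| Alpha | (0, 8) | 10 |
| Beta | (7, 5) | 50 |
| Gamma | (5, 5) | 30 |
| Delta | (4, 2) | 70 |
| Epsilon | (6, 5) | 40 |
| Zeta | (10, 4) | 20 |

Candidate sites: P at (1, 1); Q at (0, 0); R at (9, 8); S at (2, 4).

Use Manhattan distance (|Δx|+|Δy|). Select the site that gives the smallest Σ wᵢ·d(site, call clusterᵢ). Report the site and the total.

Total weighted distance at each candidate:
  P (1, 1): total = 1700
  Q (0, 0): total = 2120
  R (9, 8): total = 1660
  S (2, 4): total = 1120
Minimum is at S with total 1120 blocks.

S, total 1120 blocks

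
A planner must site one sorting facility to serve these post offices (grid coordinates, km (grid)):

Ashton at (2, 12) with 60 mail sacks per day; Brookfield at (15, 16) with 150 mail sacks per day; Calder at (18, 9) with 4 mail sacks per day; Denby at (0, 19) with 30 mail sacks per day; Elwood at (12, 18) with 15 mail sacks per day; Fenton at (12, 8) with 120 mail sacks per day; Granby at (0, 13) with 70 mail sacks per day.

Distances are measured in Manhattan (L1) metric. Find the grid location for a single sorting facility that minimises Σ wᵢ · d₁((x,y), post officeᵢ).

(12, 13)

Manhattan distance separates: Σwᵢ(|x−xᵢ|+|y−yᵢ|) = Σwᵢ|x−xᵢ| + Σwᵢ|y−yᵢ|, so x and y are optimised independently as 1-D weighted medians.
Total weight W = 449; half = 224.5.
x-coordinate, sorted with cumulative weight:
  x=0 (Denby, w=30) cum 30
  x=0 (Granby, w=70) cum 100
  x=2 (Ashton, w=60) cum 160
  x=12 (Elwood, w=15) cum 175
  x=12 (Fenton, w=120) cum 295  ← median
  x=15 (Brookfield, w=150) cum 445
  x=18 (Calder, w=4) cum 449
⇒ x* = 12
y-coordinate, sorted with cumulative weight:
  y=8 (Fenton, w=120) cum 120
  y=9 (Calder, w=4) cum 124
  y=12 (Ashton, w=60) cum 184
  y=13 (Granby, w=70) cum 254  ← median
  y=16 (Brookfield, w=150) cum 404
  y=18 (Elwood, w=15) cum 419
  y=19 (Denby, w=30) cum 449
⇒ y* = 13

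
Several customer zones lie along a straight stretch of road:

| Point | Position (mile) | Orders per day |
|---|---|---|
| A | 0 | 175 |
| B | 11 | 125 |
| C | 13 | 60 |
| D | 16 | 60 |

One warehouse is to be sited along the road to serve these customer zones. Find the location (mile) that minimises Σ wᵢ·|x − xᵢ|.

x = 11

For a sum of weighted absolute distances on a line, the optimum is the weighted median (not the mean). Total weight W = 420; half-weight = 210.
Sort by position and accumulate weight:
  mile 0 (A, w=175) → cum 175
  mile 11 (B, w=125) → cum 300  ≥ 210 → median here
  mile 13 (C, w=60) → cum 360
  mile 16 (D, w=60) → cum 420
Optimal location: mile 11.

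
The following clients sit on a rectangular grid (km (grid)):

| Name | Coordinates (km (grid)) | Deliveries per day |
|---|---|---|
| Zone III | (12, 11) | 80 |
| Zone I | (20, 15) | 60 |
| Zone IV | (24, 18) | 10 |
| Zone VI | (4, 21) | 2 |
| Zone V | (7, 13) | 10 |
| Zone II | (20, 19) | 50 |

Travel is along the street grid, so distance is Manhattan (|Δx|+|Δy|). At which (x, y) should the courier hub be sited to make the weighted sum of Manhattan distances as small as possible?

(20, 15)

Manhattan distance separates: Σwᵢ(|x−xᵢ|+|y−yᵢ|) = Σwᵢ|x−xᵢ| + Σwᵢ|y−yᵢ|, so x and y are optimised independently as 1-D weighted medians.
Total weight W = 212; half = 106.
x-coordinate, sorted with cumulative weight:
  x=4 (Zone VI, w=2) cum 2
  x=7 (Zone V, w=10) cum 12
  x=12 (Zone III, w=80) cum 92
  x=20 (Zone I, w=60) cum 152  ← median
  x=20 (Zone II, w=50) cum 202
  x=24 (Zone IV, w=10) cum 212
⇒ x* = 20
y-coordinate, sorted with cumulative weight:
  y=11 (Zone III, w=80) cum 80
  y=13 (Zone V, w=10) cum 90
  y=15 (Zone I, w=60) cum 150  ← median
  y=18 (Zone IV, w=10) cum 160
  y=19 (Zone II, w=50) cum 210
  y=21 (Zone VI, w=2) cum 212
⇒ y* = 15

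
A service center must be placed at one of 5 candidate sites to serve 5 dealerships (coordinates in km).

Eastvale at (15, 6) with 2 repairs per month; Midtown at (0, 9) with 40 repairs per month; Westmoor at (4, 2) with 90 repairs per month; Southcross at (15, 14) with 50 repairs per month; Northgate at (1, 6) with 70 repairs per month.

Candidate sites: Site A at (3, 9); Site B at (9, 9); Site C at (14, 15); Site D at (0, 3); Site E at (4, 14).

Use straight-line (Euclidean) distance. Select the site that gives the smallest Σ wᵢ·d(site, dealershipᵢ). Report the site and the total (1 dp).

Total weighted distance at each candidate:
  Site A (3, 9): total = 1683.5
  Site B (9, 9): total = 2136.2
  Site C (14, 15): total = 3281.0
  Site D (0, 3): total = 1793.1
  Site E (4, 14): total = 2511.4
Minimum is at Site A with total 1683.5 km.

Site A, total 1683.5 km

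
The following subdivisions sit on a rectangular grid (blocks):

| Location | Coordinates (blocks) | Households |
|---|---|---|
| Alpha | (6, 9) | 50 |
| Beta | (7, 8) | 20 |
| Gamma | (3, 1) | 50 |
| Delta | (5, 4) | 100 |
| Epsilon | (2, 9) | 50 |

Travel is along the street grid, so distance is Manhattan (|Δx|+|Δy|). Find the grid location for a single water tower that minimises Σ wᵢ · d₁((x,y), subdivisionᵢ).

(5, 4)

Manhattan distance separates: Σwᵢ(|x−xᵢ|+|y−yᵢ|) = Σwᵢ|x−xᵢ| + Σwᵢ|y−yᵢ|, so x and y are optimised independently as 1-D weighted medians.
Total weight W = 270; half = 135.
x-coordinate, sorted with cumulative weight:
  x=2 (Epsilon, w=50) cum 50
  x=3 (Gamma, w=50) cum 100
  x=5 (Delta, w=100) cum 200  ← median
  x=6 (Alpha, w=50) cum 250
  x=7 (Beta, w=20) cum 270
⇒ x* = 5
y-coordinate, sorted with cumulative weight:
  y=1 (Gamma, w=50) cum 50
  y=4 (Delta, w=100) cum 150  ← median
  y=8 (Beta, w=20) cum 170
  y=9 (Alpha, w=50) cum 220
  y=9 (Epsilon, w=50) cum 270
⇒ y* = 4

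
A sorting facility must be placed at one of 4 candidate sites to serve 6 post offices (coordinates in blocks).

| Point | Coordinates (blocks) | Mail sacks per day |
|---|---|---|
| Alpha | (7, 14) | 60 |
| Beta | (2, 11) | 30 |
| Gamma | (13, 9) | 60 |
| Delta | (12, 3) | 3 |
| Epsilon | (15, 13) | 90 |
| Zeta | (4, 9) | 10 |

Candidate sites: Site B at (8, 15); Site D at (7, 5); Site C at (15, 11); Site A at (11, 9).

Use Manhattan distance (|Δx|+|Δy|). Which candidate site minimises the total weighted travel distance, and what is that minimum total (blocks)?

Site C, total 1633 blocks

Total weighted distance at each candidate:
  Site B (8, 15): total = 2038
  Site D (7, 5): total = 3001
  Site C (15, 11): total = 1633
  Site A (11, 9): total = 1801
Minimum is at Site C with total 1633 blocks.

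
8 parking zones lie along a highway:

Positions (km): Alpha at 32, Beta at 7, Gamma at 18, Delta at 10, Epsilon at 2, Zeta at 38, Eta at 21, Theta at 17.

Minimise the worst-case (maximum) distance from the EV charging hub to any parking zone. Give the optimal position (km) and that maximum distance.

The 1-center on a line is the midpoint of the two extreme points: leftmost at 2, rightmost at 38.
Optimal location = (2 + 38)/2 = 20; maximum distance = (38 − 2)/2 = 18.

location 20, max distance 18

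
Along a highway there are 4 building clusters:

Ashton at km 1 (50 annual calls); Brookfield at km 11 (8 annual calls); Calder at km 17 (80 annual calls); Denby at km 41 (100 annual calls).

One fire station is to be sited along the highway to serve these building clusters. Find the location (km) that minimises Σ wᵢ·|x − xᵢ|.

For a sum of weighted absolute distances on a line, the optimum is the weighted median (not the mean). Total weight W = 238; half-weight = 119.
Sort by position and accumulate weight:
  km 1 (Ashton, w=50) → cum 50
  km 11 (Brookfield, w=8) → cum 58
  km 17 (Calder, w=80) → cum 138  ≥ 119 → median here
  km 41 (Denby, w=100) → cum 238
Optimal location: km 17.

x = 17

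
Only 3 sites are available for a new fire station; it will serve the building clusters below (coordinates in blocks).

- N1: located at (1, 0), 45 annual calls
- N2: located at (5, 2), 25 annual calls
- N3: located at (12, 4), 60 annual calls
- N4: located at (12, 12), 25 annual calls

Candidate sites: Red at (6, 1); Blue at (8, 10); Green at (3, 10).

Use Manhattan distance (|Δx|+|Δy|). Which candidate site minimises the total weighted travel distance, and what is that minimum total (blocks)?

Red, total 1285 blocks

Total weighted distance at each candidate:
  Red (6, 1): total = 1285
  Blue (8, 10): total = 1790
  Green (3, 10): total = 1965
Minimum is at Red with total 1285 blocks.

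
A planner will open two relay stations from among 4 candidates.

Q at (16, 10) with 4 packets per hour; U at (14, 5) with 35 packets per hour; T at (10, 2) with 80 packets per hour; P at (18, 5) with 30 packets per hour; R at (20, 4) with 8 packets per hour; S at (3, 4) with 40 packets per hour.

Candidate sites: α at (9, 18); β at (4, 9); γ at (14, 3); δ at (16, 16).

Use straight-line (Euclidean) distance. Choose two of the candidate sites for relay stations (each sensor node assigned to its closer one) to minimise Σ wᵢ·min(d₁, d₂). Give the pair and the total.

Evaluate every pair (each demand assigned to the nearer of the two):
  {β, γ}: total = 815.8
  {γ, δ}: total = 1048.5
  {α, γ}: total = 1053.6
  {β, δ}: total = 1779.1
  {α, β}: total = 1931.9
  {α, δ}: total = 2679.7
Best pair: {β, γ} with total 815.8.

{β, γ}, total 815.8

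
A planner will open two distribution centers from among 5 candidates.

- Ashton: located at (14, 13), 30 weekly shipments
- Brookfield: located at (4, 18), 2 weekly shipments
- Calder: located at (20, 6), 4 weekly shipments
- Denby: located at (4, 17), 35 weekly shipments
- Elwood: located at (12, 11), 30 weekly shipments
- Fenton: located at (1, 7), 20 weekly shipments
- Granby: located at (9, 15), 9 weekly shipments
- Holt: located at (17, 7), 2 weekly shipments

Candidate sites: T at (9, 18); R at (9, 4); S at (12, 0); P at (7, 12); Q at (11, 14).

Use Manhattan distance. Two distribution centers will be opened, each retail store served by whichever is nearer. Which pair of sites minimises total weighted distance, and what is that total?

Evaluate every pair (each demand assigned to the nearer of the two):
  {P, Q}: total = 879
  {T, Q}: total = 921
  {R, Q}: total = 933
  {T, P}: total = 993
  {R, P}: total = 1057
  {S, Q}: total = 1059
  {S, P}: total = 1063
  {T, R}: total = 1141
  {T, S}: total = 1287
  {R, S}: total = 1781
Best pair: {P, Q} with total 879.

{P, Q}, total 879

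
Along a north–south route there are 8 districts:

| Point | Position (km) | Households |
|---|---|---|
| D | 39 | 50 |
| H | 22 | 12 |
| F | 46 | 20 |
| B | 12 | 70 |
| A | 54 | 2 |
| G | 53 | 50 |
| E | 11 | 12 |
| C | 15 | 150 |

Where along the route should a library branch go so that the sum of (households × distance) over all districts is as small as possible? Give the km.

For a sum of weighted absolute distances on a line, the optimum is the weighted median (not the mean). Total weight W = 366; half-weight = 183.
Sort by position and accumulate weight:
  km 11 (E, w=12) → cum 12
  km 12 (B, w=70) → cum 82
  km 15 (C, w=150) → cum 232  ≥ 183 → median here
  km 22 (H, w=12) → cum 244
  km 39 (D, w=50) → cum 294
  km 46 (F, w=20) → cum 314
  km 53 (G, w=50) → cum 364
  km 54 (A, w=2) → cum 366
Optimal location: km 15.

x = 15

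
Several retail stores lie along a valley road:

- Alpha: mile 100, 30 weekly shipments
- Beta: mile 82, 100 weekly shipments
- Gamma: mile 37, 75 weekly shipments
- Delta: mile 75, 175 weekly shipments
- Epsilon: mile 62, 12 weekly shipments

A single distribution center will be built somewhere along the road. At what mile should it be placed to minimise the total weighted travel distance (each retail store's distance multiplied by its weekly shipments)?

For a sum of weighted absolute distances on a line, the optimum is the weighted median (not the mean). Total weight W = 392; half-weight = 196.
Sort by position and accumulate weight:
  mile 37 (Gamma, w=75) → cum 75
  mile 62 (Epsilon, w=12) → cum 87
  mile 75 (Delta, w=175) → cum 262  ≥ 196 → median here
  mile 82 (Beta, w=100) → cum 362
  mile 100 (Alpha, w=30) → cum 392
Optimal location: mile 75.

x = 75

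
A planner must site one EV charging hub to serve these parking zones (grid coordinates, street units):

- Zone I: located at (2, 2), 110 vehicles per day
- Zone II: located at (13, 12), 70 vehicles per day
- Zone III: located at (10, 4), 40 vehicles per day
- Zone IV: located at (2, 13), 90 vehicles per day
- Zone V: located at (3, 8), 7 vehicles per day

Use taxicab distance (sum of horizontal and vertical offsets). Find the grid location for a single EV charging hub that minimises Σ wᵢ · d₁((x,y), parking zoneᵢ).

Manhattan distance separates: Σwᵢ(|x−xᵢ|+|y−yᵢ|) = Σwᵢ|x−xᵢ| + Σwᵢ|y−yᵢ|, so x and y are optimised independently as 1-D weighted medians.
Total weight W = 317; half = 158.5.
x-coordinate, sorted with cumulative weight:
  x=2 (Zone I, w=110) cum 110
  x=2 (Zone IV, w=90) cum 200  ← median
  x=3 (Zone V, w=7) cum 207
  x=10 (Zone III, w=40) cum 247
  x=13 (Zone II, w=70) cum 317
⇒ x* = 2
y-coordinate, sorted with cumulative weight:
  y=2 (Zone I, w=110) cum 110
  y=4 (Zone III, w=40) cum 150
  y=8 (Zone V, w=7) cum 157
  y=12 (Zone II, w=70) cum 227  ← median
  y=13 (Zone IV, w=90) cum 317
⇒ y* = 12

(2, 12)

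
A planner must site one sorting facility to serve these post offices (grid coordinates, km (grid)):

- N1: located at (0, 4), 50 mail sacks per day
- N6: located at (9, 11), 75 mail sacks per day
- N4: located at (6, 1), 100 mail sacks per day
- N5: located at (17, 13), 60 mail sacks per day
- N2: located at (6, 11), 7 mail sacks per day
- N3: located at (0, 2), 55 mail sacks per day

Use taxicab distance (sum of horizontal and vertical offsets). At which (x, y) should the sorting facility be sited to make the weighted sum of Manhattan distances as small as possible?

(6, 4)

Manhattan distance separates: Σwᵢ(|x−xᵢ|+|y−yᵢ|) = Σwᵢ|x−xᵢ| + Σwᵢ|y−yᵢ|, so x and y are optimised independently as 1-D weighted medians.
Total weight W = 347; half = 173.5.
x-coordinate, sorted with cumulative weight:
  x=0 (N1, w=50) cum 50
  x=0 (N3, w=55) cum 105
  x=6 (N4, w=100) cum 205  ← median
  x=6 (N2, w=7) cum 212
  x=9 (N6, w=75) cum 287
  x=17 (N5, w=60) cum 347
⇒ x* = 6
y-coordinate, sorted with cumulative weight:
  y=1 (N4, w=100) cum 100
  y=2 (N3, w=55) cum 155
  y=4 (N1, w=50) cum 205  ← median
  y=11 (N6, w=75) cum 280
  y=11 (N2, w=7) cum 287
  y=13 (N5, w=60) cum 347
⇒ y* = 4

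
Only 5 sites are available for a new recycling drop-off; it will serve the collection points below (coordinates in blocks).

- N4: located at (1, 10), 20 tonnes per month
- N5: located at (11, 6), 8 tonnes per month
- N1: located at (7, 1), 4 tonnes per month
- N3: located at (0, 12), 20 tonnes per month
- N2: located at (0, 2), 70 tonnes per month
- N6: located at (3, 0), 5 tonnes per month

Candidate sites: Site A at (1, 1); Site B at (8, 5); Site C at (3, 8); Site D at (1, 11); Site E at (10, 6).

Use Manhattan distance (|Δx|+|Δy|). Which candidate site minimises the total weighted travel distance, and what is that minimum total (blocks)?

Site A, total 719 blocks

Total weighted distance at each candidate:
  Site A (1, 1): total = 719
  Site B (8, 5): total = 1412
  Site C (3, 8): total = 1014
  Site D (1, 11): total = 1009
  Site E (10, 6): total = 1665
Minimum is at Site A with total 719 blocks.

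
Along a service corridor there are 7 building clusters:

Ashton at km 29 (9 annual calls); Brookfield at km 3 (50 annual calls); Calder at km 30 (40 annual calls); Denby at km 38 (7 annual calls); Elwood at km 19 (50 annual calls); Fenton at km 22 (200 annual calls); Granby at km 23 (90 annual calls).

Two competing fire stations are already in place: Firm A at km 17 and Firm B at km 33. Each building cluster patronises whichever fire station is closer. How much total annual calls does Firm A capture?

The indifferent point is the midpoint (17+33)/2 = 25; building clusters left of it (closer to Firm A at 17) go to Firm A, those right go to Firm B.
  Brookfield at 3 (w=50) → Firm A
  Elwood at 19 (w=50) → Firm A
  Fenton at 22 (w=200) → Firm A
  Granby at 23 (w=90) → Firm A
  Ashton at 29 (w=9) → Firm B
  Calder at 30 (w=40) → Firm B
  Denby at 38 (w=7) → Firm B
Firm A captures 390; Firm B captures 56.

390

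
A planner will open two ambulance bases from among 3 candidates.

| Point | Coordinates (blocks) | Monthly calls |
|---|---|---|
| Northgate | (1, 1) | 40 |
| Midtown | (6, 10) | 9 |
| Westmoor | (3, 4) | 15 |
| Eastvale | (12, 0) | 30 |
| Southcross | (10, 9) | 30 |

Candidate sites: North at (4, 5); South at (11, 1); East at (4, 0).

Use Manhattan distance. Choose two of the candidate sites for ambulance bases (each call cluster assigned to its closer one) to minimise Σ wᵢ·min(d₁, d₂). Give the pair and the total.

{South, East}, total 673

Evaluate every pair (each demand assigned to the nearer of the two):
  {South, East}: total = 673
  {North, South}: total = 703
  {North, East}: total = 793
Best pair: {South, East} with total 673.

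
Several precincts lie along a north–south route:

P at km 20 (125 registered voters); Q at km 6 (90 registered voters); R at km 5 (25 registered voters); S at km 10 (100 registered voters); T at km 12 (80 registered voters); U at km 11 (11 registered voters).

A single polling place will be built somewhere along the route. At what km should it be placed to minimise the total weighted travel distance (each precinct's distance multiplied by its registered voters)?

For a sum of weighted absolute distances on a line, the optimum is the weighted median (not the mean). Total weight W = 431; half-weight = 215.5.
Sort by position and accumulate weight:
  km 5 (R, w=25) → cum 25
  km 6 (Q, w=90) → cum 115
  km 10 (S, w=100) → cum 215
  km 11 (U, w=11) → cum 226  ≥ 215.5 → median here
  km 12 (T, w=80) → cum 306
  km 20 (P, w=125) → cum 431
Optimal location: km 11.

x = 11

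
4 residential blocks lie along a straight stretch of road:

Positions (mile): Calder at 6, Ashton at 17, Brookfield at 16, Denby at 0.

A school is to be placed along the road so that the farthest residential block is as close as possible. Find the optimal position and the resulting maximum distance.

location 8.5, max distance 8.5

The 1-center on a line is the midpoint of the two extreme points: leftmost at 0, rightmost at 17.
Optimal location = (0 + 17)/2 = 8.5; maximum distance = (17 − 0)/2 = 8.5.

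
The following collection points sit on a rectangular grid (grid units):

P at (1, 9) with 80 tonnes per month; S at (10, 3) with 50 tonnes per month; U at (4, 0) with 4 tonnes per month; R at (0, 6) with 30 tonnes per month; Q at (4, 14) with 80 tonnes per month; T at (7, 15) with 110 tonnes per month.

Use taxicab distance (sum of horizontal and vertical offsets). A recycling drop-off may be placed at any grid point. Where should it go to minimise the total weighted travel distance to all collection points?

Manhattan distance separates: Σwᵢ(|x−xᵢ|+|y−yᵢ|) = Σwᵢ|x−xᵢ| + Σwᵢ|y−yᵢ|, so x and y are optimised independently as 1-D weighted medians.
Total weight W = 354; half = 177.
x-coordinate, sorted with cumulative weight:
  x=0 (R, w=30) cum 30
  x=1 (P, w=80) cum 110
  x=4 (U, w=4) cum 114
  x=4 (Q, w=80) cum 194  ← median
  x=7 (T, w=110) cum 304
  x=10 (S, w=50) cum 354
⇒ x* = 4
y-coordinate, sorted with cumulative weight:
  y=0 (U, w=4) cum 4
  y=3 (S, w=50) cum 54
  y=6 (R, w=30) cum 84
  y=9 (P, w=80) cum 164
  y=14 (Q, w=80) cum 244  ← median
  y=15 (T, w=110) cum 354
⇒ y* = 14

(4, 14)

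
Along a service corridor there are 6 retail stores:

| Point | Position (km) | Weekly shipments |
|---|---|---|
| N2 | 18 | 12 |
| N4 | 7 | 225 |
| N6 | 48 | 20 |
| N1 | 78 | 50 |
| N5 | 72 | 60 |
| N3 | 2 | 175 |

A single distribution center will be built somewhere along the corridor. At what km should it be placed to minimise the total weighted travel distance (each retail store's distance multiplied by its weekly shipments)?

For a sum of weighted absolute distances on a line, the optimum is the weighted median (not the mean). Total weight W = 542; half-weight = 271.
Sort by position and accumulate weight:
  km 2 (N3, w=175) → cum 175
  km 7 (N4, w=225) → cum 400  ≥ 271 → median here
  km 18 (N2, w=12) → cum 412
  km 48 (N6, w=20) → cum 432
  km 72 (N5, w=60) → cum 492
  km 78 (N1, w=50) → cum 542
Optimal location: km 7.

x = 7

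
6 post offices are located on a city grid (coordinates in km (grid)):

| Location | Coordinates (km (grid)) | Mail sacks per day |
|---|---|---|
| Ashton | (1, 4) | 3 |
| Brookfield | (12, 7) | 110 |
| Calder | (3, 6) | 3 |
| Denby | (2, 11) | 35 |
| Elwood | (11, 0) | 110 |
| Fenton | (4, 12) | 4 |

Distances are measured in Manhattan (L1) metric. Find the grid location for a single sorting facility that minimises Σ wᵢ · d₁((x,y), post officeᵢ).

Manhattan distance separates: Σwᵢ(|x−xᵢ|+|y−yᵢ|) = Σwᵢ|x−xᵢ| + Σwᵢ|y−yᵢ|, so x and y are optimised independently as 1-D weighted medians.
Total weight W = 265; half = 132.5.
x-coordinate, sorted with cumulative weight:
  x=1 (Ashton, w=3) cum 3
  x=2 (Denby, w=35) cum 38
  x=3 (Calder, w=3) cum 41
  x=4 (Fenton, w=4) cum 45
  x=11 (Elwood, w=110) cum 155  ← median
  x=12 (Brookfield, w=110) cum 265
⇒ x* = 11
y-coordinate, sorted with cumulative weight:
  y=0 (Elwood, w=110) cum 110
  y=4 (Ashton, w=3) cum 113
  y=6 (Calder, w=3) cum 116
  y=7 (Brookfield, w=110) cum 226  ← median
  y=11 (Denby, w=35) cum 261
  y=12 (Fenton, w=4) cum 265
⇒ y* = 7

(11, 7)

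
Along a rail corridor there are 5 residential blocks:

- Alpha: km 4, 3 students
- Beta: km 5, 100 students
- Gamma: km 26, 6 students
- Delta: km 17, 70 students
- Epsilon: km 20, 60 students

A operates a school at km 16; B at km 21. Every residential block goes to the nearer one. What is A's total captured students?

The indifferent point is the midpoint (16+21)/2 = 18.5; residential blocks left of it (closer to A at 16) go to A, those right go to B.
  Alpha at 4 (w=3) → A
  Beta at 5 (w=100) → A
  Delta at 17 (w=70) → A
  Epsilon at 20 (w=60) → B
  Gamma at 26 (w=6) → B
A captures 173; B captures 66.

173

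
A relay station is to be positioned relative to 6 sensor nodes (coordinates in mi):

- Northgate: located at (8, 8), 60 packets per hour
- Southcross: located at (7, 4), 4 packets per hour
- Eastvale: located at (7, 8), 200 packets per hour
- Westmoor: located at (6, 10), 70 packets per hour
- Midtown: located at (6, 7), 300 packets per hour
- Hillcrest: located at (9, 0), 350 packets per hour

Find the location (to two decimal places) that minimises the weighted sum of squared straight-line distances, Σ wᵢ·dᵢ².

(7.40, 4.98)

The minimiser of Σwᵢ‖p−pᵢ‖² is the weighted centroid p* = (Σwᵢpᵢ)/(Σwᵢ).
Σwᵢ = 984.
Σwᵢxᵢ = 60·8 + 4·7 + 200·7 + 70·6 + 300·6 + 350·9 = 7278.
Σwᵢyᵢ = 60·8 + 4·4 + 200·8 + 70·10 + 300·7 + 350·0 = 4896.
x* = 7278/984 = 7.40, y* = 4896/984 = 4.98.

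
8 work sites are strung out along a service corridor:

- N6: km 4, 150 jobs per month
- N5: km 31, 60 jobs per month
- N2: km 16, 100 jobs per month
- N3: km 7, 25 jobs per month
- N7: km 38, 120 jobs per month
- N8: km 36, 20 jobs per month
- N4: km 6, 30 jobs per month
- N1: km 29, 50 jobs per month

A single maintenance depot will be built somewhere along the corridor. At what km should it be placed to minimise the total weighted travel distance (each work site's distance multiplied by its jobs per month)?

For a sum of weighted absolute distances on a line, the optimum is the weighted median (not the mean). Total weight W = 555; half-weight = 277.5.
Sort by position and accumulate weight:
  km 4 (N6, w=150) → cum 150
  km 6 (N4, w=30) → cum 180
  km 7 (N3, w=25) → cum 205
  km 16 (N2, w=100) → cum 305  ≥ 277.5 → median here
  km 29 (N1, w=50) → cum 355
  km 31 (N5, w=60) → cum 415
  km 36 (N8, w=20) → cum 435
  km 38 (N7, w=120) → cum 555
Optimal location: km 16.

x = 16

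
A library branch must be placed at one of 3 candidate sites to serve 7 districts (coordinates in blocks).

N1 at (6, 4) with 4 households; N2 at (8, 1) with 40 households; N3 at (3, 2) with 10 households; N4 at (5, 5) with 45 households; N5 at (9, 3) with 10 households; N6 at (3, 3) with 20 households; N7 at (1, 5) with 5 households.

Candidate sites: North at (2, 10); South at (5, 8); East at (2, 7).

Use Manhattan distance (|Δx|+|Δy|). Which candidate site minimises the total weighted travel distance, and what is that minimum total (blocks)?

South, total 900 blocks

Total weighted distance at each candidate:
  North (2, 10): total = 1420
  South (5, 8): total = 900
  East (2, 7): total = 1018
Minimum is at South with total 900 blocks.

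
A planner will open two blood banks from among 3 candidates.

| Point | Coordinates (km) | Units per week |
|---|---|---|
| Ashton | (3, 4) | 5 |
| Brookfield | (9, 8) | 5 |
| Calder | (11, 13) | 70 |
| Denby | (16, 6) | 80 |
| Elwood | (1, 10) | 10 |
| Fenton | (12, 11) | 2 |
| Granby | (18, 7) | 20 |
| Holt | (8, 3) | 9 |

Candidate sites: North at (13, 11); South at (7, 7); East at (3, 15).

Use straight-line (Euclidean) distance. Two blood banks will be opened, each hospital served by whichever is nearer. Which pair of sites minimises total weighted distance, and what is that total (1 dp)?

{North, South}, total 934.9

Evaluate every pair (each demand assigned to the nearer of the two):
  {North, South}: total = 934.9
  {North, East}: total = 1013.3
  {South, East}: total = 1589.2
Best pair: {North, South} with total 934.9.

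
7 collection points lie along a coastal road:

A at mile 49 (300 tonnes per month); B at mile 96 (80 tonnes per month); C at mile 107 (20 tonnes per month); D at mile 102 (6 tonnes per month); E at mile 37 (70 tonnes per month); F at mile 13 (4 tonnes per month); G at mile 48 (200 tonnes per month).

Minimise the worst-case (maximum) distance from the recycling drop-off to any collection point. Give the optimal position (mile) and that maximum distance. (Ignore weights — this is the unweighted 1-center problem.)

location 60, max distance 47

The 1-center on a line is the midpoint of the two extreme points: leftmost at 13, rightmost at 107.
Optimal location = (13 + 107)/2 = 60; maximum distance = (107 − 13)/2 = 47.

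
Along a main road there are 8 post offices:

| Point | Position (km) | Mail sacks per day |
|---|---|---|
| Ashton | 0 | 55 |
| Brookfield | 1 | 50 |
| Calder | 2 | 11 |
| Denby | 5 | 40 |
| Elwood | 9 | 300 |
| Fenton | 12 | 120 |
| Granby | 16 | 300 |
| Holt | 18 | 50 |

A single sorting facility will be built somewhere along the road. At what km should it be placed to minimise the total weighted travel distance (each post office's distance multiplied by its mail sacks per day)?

x = 12

For a sum of weighted absolute distances on a line, the optimum is the weighted median (not the mean). Total weight W = 926; half-weight = 463.
Sort by position and accumulate weight:
  km 0 (Ashton, w=55) → cum 55
  km 1 (Brookfield, w=50) → cum 105
  km 2 (Calder, w=11) → cum 116
  km 5 (Denby, w=40) → cum 156
  km 9 (Elwood, w=300) → cum 456
  km 12 (Fenton, w=120) → cum 576  ≥ 463 → median here
  km 16 (Granby, w=300) → cum 876
  km 18 (Holt, w=50) → cum 926
Optimal location: km 12.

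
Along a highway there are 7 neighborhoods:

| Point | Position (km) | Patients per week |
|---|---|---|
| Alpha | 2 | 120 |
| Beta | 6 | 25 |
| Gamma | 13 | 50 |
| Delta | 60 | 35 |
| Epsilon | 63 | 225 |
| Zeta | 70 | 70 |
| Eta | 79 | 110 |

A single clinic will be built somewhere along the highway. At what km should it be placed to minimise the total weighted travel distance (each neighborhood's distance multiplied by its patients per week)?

x = 63

For a sum of weighted absolute distances on a line, the optimum is the weighted median (not the mean). Total weight W = 635; half-weight = 317.5.
Sort by position and accumulate weight:
  km 2 (Alpha, w=120) → cum 120
  km 6 (Beta, w=25) → cum 145
  km 13 (Gamma, w=50) → cum 195
  km 60 (Delta, w=35) → cum 230
  km 63 (Epsilon, w=225) → cum 455  ≥ 317.5 → median here
  km 70 (Zeta, w=70) → cum 525
  km 79 (Eta, w=110) → cum 635
Optimal location: km 63.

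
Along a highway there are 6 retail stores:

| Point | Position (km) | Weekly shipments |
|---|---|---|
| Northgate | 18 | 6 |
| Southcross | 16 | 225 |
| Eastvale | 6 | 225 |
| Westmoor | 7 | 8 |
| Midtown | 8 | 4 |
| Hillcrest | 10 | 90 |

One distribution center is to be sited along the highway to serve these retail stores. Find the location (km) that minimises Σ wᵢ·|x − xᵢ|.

For a sum of weighted absolute distances on a line, the optimum is the weighted median (not the mean). Total weight W = 558; half-weight = 279.
Sort by position and accumulate weight:
  km 6 (Eastvale, w=225) → cum 225
  km 7 (Westmoor, w=8) → cum 233
  km 8 (Midtown, w=4) → cum 237
  km 10 (Hillcrest, w=90) → cum 327  ≥ 279 → median here
  km 16 (Southcross, w=225) → cum 552
  km 18 (Northgate, w=6) → cum 558
Optimal location: km 10.

x = 10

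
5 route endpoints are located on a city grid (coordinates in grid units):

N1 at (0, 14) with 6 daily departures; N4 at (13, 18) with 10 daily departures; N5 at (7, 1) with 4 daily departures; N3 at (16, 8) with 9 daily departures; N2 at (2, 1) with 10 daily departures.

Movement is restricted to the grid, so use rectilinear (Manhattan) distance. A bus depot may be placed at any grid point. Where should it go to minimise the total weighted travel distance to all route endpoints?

Manhattan distance separates: Σwᵢ(|x−xᵢ|+|y−yᵢ|) = Σwᵢ|x−xᵢ| + Σwᵢ|y−yᵢ|, so x and y are optimised independently as 1-D weighted medians.
Total weight W = 39; half = 19.5.
x-coordinate, sorted with cumulative weight:
  x=0 (N1, w=6) cum 6
  x=2 (N2, w=10) cum 16
  x=7 (N5, w=4) cum 20  ← median
  x=13 (N4, w=10) cum 30
  x=16 (N3, w=9) cum 39
⇒ x* = 7
y-coordinate, sorted with cumulative weight:
  y=1 (N5, w=4) cum 4
  y=1 (N2, w=10) cum 14
  y=8 (N3, w=9) cum 23  ← median
  y=14 (N1, w=6) cum 29
  y=18 (N4, w=10) cum 39
⇒ y* = 8

(7, 8)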